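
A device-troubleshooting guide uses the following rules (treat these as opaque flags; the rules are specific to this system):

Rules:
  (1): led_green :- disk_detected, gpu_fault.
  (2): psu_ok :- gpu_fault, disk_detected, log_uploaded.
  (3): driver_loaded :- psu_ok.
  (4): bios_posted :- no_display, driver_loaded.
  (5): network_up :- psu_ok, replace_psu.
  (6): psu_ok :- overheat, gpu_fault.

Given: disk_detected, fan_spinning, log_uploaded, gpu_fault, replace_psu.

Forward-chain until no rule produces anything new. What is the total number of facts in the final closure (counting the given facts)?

Round 1: (1) [led_green :- disk_detected, gpu_fault.]; (2) [psu_ok :- gpu_fault, disk_detected, log_uploaded.]. Adds led_green, psu_ok.
Round 2: (3) [driver_loaded :- psu_ok.]; (5) [network_up :- psu_ok, replace_psu.]. Adds driver_loaded, network_up.
Closure: {disk_detected, driver_loaded, fan_spinning, gpu_fault, led_green, log_uploaded, network_up, psu_ok, replace_psu} — 9 facts.

9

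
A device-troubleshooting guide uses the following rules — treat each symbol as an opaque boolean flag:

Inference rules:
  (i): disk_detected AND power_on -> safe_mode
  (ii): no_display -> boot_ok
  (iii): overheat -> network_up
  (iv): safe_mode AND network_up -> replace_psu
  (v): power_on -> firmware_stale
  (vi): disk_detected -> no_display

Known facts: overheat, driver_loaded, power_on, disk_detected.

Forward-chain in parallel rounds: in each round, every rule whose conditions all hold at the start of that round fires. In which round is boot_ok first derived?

2

Round 1: (i) [disk_detected AND power_on -> safe_mode]; (iii) [overheat -> network_up]; (v) [power_on -> firmware_stale]; (vi) [disk_detected -> no_display]. New: safe_mode, network_up, firmware_stale, no_display.
Round 2: (ii) [no_display -> boot_ok]; (iv) [safe_mode AND network_up -> replace_psu]. New: boot_ok, replace_psu.
boot_ok first appears in round 2.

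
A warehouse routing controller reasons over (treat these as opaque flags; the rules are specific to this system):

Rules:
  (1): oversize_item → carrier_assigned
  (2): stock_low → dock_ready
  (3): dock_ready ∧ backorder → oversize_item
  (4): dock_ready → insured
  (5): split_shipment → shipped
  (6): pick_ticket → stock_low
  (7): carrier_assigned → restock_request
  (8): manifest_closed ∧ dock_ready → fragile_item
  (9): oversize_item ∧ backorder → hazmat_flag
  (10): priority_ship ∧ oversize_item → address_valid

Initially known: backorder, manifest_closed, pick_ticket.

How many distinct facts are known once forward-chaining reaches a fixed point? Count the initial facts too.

[1] (6) [pick_ticket → stock_low]. ⇒ new: stock_low.
[2] (2) [stock_low → dock_ready]. ⇒ new: dock_ready.
[3] (3) [dock_ready ∧ backorder → oversize_item]; (4) [dock_ready → insured]; (8) [manifest_closed ∧ dock_ready → fragile_item]. ⇒ new: oversize_item, insured, fragile_item.
[4] (1) [oversize_item → carrier_assigned]; (9) [oversize_item ∧ backorder → hazmat_flag]. ⇒ new: carrier_assigned, hazmat_flag.
[5] (7) [carrier_assigned → restock_request]. ⇒ new: restock_request.
Closure: {backorder, carrier_assigned, dock_ready, fragile_item, hazmat_flag, insured, manifest_closed, oversize_item, pick_ticket, restock_request, stock_low} — 11 facts.

11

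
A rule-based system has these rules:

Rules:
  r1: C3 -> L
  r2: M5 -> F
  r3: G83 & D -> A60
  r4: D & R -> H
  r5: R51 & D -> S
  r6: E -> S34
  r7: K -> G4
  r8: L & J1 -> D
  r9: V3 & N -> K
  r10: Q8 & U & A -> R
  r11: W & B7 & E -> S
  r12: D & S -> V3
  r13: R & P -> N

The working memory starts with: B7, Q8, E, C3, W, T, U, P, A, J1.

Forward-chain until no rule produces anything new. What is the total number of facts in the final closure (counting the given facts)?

20

Round 1 fires r1, r6, r10, r11, giving L, S34, R, S.
Round 2 fires r8, r13, giving D, N.
Round 3 fires r4, r12, giving H, V3.
Round 4 fires r9, giving K.
Round 5 fires r7, giving G4.
Closure: {A, B7, C3, D, E, G4, H, J1, K, L, N, P, Q8, R, S, S34, T, U, V3, W} — 20 facts.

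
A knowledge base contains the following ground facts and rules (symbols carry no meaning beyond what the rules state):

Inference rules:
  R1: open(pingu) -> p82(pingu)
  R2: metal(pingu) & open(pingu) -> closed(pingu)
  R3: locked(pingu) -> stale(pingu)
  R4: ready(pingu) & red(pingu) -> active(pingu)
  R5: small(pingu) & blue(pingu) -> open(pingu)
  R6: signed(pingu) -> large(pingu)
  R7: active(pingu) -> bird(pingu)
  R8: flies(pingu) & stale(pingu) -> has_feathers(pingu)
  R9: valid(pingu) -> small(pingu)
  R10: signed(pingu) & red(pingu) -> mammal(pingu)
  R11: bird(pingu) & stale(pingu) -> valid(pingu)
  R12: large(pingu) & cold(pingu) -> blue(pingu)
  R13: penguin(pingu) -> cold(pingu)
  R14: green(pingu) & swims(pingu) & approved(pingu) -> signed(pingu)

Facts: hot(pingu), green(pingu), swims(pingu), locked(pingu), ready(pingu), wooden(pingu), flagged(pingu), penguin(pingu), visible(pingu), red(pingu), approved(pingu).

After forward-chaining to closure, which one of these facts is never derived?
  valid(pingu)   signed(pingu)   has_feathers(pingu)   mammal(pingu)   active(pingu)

has_feathers(pingu)

Round 1: R3 [locked(pingu) -> stale(pingu)]; R4 [ready(pingu) & red(pingu) -> active(pingu)]; R13 [penguin(pingu) -> cold(pingu)]; R14 [green(pingu) & swims(pingu) & approved(pingu) -> signed(pingu)]. New: stale(pingu), active(pingu), cold(pingu), signed(pingu).
Round 2: R6 [signed(pingu) -> large(pingu)]; R7 [active(pingu) -> bird(pingu)]; R10 [signed(pingu) & red(pingu) -> mammal(pingu)]. New: large(pingu), bird(pingu), mammal(pingu).
Round 3: R11 [bird(pingu) & stale(pingu) -> valid(pingu)]; R12 [large(pingu) & cold(pingu) -> blue(pingu)]. New: valid(pingu), blue(pingu).
Round 4: R9 [valid(pingu) -> small(pingu)]. New: small(pingu).
Round 5: R5 [small(pingu) & blue(pingu) -> open(pingu)]. New: open(pingu).
Round 6: R1 [open(pingu) -> p82(pingu)]. New: p82(pingu).
Derived: mammal(pingu) (round 2), signed(pingu) (round 1), valid(pingu) (round 3), active(pingu) (round 1). has_feathers(pingu) never appears in any round.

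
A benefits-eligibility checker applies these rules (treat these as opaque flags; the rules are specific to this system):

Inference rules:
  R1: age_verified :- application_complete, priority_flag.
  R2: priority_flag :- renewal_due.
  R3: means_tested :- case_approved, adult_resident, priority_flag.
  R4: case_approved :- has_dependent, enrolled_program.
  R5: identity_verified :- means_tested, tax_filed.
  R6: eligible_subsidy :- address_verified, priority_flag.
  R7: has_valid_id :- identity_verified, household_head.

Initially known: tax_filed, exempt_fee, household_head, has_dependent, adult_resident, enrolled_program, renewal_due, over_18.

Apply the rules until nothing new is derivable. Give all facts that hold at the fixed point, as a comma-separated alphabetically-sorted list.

adult_resident, case_approved, enrolled_program, exempt_fee, has_dependent, has_valid_id, household_head, identity_verified, means_tested, over_18, priority_flag, renewal_due, tax_filed

Round 1: R2 [priority_flag :- renewal_due.]; R4 [case_approved :- has_dependent, enrolled_program.]. New: priority_flag, case_approved.
Round 2: R3 [means_tested :- case_approved, adult_resident, priority_flag.]. New: means_tested.
Round 3: R5 [identity_verified :- means_tested, tax_filed.]. New: identity_verified.
Round 4: R7 [has_valid_id :- identity_verified, household_head.]. New: has_valid_id.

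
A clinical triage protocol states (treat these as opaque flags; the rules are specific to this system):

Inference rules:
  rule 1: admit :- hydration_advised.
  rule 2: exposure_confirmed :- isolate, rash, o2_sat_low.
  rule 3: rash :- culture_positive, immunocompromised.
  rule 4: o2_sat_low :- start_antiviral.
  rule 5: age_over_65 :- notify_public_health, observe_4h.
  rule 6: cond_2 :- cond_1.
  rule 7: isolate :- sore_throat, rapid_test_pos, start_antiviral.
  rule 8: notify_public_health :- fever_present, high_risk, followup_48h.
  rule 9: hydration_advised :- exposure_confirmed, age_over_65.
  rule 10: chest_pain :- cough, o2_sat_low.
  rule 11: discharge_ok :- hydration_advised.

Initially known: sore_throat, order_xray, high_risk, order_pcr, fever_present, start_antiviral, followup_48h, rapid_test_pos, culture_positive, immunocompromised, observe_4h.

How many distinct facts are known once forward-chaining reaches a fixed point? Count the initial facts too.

Round 1: rule 3 [rash :- culture_positive, immunocompromised.]; rule 4 [o2_sat_low :- start_antiviral.]; rule 7 [isolate :- sore_throat, rapid_test_pos, start_antiviral.]; rule 8 [notify_public_health :- fever_present, high_risk, followup_48h.]. Adds rash, o2_sat_low, isolate, notify_public_health.
Round 2: rule 2 [exposure_confirmed :- isolate, rash, o2_sat_low.]; rule 5 [age_over_65 :- notify_public_health, observe_4h.]. Adds exposure_confirmed, age_over_65.
Round 3: rule 9 [hydration_advised :- exposure_confirmed, age_over_65.]. Adds hydration_advised.
Round 4: rule 1 [admit :- hydration_advised.]; rule 11 [discharge_ok :- hydration_advised.]. Adds admit, discharge_ok.
Closure: {admit, age_over_65, culture_positive, discharge_ok, exposure_confirmed, fever_present, followup_48h, high_risk, hydration_advised, immunocompromised, isolate, notify_public_health, o2_sat_low, observe_4h, order_pcr, order_xray, rapid_test_pos, rash, sore_throat, start_antiviral} — 20 facts.

20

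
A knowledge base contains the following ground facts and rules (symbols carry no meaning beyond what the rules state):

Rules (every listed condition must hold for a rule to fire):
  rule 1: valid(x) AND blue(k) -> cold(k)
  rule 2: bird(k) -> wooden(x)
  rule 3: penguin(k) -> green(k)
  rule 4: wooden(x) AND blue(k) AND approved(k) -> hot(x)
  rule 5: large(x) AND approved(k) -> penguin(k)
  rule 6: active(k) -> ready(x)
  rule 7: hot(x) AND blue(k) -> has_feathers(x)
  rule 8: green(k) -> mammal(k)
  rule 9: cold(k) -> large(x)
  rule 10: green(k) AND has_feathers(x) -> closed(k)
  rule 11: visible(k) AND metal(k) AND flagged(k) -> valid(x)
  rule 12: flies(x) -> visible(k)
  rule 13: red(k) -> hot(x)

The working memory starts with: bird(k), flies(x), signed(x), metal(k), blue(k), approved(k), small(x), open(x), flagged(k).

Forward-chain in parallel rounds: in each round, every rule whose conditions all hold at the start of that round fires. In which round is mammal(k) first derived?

Round 1 fires rule 2, rule 12, giving wooden(x), visible(k).
Round 2 fires rule 4, rule 11, giving hot(x), valid(x).
Round 3 fires rule 1, rule 7, giving cold(k), has_feathers(x).
Round 4 fires rule 9, giving large(x).
Round 5 fires rule 5, giving penguin(k).
Round 6 fires rule 3, giving green(k).
Round 7 fires rule 8, rule 10, giving mammal(k), closed(k).
mammal(k) first appears in round 7.

7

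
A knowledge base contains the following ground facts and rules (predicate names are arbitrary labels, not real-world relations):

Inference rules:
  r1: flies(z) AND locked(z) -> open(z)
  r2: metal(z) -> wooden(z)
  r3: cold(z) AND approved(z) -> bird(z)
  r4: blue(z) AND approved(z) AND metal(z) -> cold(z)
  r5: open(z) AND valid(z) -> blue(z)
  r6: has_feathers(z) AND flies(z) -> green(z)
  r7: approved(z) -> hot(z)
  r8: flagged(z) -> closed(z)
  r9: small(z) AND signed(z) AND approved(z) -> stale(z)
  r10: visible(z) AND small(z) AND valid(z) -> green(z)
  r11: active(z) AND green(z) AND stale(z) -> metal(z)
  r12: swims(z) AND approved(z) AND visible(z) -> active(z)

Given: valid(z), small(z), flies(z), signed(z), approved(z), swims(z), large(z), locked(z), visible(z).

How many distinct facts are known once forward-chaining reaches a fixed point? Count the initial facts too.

19

Round 1: r1 [flies(z) AND locked(z) -> open(z)]; r7 [approved(z) -> hot(z)]; r9 [small(z) AND signed(z) AND approved(z) -> stale(z)]; r10 [visible(z) AND small(z) AND valid(z) -> green(z)]; r12 [swims(z) AND approved(z) AND visible(z) -> active(z)]. New: open(z), hot(z), stale(z), green(z), active(z).
Round 2: r5 [open(z) AND valid(z) -> blue(z)]; r11 [active(z) AND green(z) AND stale(z) -> metal(z)]. New: blue(z), metal(z).
Round 3: r2 [metal(z) -> wooden(z)]; r4 [blue(z) AND approved(z) AND metal(z) -> cold(z)]. New: wooden(z), cold(z).
Round 4: r3 [cold(z) AND approved(z) -> bird(z)]. New: bird(z).
Closure: {active(z), approved(z), bird(z), blue(z), cold(z), flies(z), green(z), hot(z), large(z), locked(z), metal(z), open(z), signed(z), small(z), stale(z), swims(z), valid(z), visible(z), wooden(z)} — 19 facts.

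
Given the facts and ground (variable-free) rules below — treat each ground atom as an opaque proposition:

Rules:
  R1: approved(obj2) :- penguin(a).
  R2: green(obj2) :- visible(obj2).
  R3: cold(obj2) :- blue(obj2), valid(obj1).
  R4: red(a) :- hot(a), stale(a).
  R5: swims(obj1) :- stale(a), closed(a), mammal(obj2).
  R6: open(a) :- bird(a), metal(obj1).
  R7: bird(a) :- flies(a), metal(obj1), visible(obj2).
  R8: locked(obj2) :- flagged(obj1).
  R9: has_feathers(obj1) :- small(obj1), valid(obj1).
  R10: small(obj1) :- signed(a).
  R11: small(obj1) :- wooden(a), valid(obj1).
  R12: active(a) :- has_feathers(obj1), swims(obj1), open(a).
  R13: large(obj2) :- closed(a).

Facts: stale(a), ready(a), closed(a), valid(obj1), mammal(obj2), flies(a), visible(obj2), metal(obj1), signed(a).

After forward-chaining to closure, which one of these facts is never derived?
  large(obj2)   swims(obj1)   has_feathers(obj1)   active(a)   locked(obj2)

Round 1 fires R2, R5, R7, R10, R13, giving green(obj2), swims(obj1), bird(a), small(obj1), large(obj2).
Round 2 fires R6, R9, giving open(a), has_feathers(obj1).
Round 3 fires R12, giving active(a).
Derived: large(obj2) (round 1), swims(obj1) (round 1), has_feathers(obj1) (round 2), active(a) (round 3). locked(obj2) never appears in any round.

locked(obj2)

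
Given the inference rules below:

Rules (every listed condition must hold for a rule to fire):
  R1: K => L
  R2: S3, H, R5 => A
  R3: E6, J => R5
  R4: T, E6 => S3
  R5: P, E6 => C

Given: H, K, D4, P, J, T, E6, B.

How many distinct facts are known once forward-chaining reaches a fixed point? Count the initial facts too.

[1] R1 [K => L]; R3 [E6, J => R5]; R4 [T, E6 => S3]; R5 [P, E6 => C]. ⇒ new: L, R5, S3, C.
[2] R2 [S3, H, R5 => A]. ⇒ new: A.
Closure: {A, B, C, D4, E6, H, J, K, L, P, R5, S3, T} — 13 facts.

13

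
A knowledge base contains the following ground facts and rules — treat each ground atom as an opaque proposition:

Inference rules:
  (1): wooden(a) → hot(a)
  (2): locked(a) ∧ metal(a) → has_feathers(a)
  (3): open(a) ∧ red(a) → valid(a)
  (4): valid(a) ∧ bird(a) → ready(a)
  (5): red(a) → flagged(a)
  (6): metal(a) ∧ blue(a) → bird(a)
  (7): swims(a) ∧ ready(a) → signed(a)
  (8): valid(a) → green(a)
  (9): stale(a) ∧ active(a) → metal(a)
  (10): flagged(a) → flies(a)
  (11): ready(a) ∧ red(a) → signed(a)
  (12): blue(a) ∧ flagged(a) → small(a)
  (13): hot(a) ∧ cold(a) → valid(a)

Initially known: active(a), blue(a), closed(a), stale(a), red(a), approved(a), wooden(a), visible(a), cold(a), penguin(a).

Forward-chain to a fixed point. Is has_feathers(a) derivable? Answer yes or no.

no

Round 1: (1) [wooden(a) → hot(a)]; (5) [red(a) → flagged(a)]; (9) [stale(a) ∧ active(a) → metal(a)]. Adds hot(a), flagged(a), metal(a).
Round 2: (6) [metal(a) ∧ blue(a) → bird(a)]; (10) [flagged(a) → flies(a)]; (12) [blue(a) ∧ flagged(a) → small(a)]; (13) [hot(a) ∧ cold(a) → valid(a)]. Adds bird(a), flies(a), small(a), valid(a).
Round 3: (4) [valid(a) ∧ bird(a) → ready(a)]; (8) [valid(a) → green(a)]. Adds ready(a), green(a).
Round 4: (11) [ready(a) ∧ red(a) → signed(a)]. Adds signed(a).
Fixed point reached. has_feathers(a) is concluded only by (2); (2) needs locked(a) (never derived).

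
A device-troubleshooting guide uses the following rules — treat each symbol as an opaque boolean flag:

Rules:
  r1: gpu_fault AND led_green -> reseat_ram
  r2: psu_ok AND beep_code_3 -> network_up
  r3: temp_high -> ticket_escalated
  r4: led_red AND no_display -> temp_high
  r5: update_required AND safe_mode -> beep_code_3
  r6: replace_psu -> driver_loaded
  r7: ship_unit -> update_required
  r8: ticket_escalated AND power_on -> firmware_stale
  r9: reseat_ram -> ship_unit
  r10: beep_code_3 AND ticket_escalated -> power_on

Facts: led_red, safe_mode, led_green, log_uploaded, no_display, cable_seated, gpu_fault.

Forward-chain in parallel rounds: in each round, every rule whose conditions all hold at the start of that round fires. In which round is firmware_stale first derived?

Round 1: r1 [gpu_fault AND led_green -> reseat_ram]; r4 [led_red AND no_display -> temp_high]. New: reseat_ram, temp_high.
Round 2: r3 [temp_high -> ticket_escalated]; r9 [reseat_ram -> ship_unit]. New: ticket_escalated, ship_unit.
Round 3: r7 [ship_unit -> update_required]. New: update_required.
Round 4: r5 [update_required AND safe_mode -> beep_code_3]. New: beep_code_3.
Round 5: r10 [beep_code_3 AND ticket_escalated -> power_on]. New: power_on.
Round 6: r8 [ticket_escalated AND power_on -> firmware_stale]. New: firmware_stale.
firmware_stale first appears in round 6.

6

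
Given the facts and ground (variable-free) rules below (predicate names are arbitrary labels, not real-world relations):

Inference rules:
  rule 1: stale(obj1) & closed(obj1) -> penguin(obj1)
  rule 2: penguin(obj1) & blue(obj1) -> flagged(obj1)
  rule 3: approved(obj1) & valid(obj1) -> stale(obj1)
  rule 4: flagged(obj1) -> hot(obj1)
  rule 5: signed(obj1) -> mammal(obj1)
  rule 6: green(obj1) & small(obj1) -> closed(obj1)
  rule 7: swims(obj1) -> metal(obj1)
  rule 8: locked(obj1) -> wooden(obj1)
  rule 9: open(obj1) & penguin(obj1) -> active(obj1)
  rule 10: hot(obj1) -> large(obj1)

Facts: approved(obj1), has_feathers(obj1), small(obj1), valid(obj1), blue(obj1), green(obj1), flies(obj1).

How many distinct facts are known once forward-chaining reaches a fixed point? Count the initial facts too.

13

Round 1: rule 3 [approved(obj1) & valid(obj1) -> stale(obj1)]; rule 6 [green(obj1) & small(obj1) -> closed(obj1)]. New: stale(obj1), closed(obj1).
Round 2: rule 1 [stale(obj1) & closed(obj1) -> penguin(obj1)]. New: penguin(obj1).
Round 3: rule 2 [penguin(obj1) & blue(obj1) -> flagged(obj1)]. New: flagged(obj1).
Round 4: rule 4 [flagged(obj1) -> hot(obj1)]. New: hot(obj1).
Round 5: rule 10 [hot(obj1) -> large(obj1)]. New: large(obj1).
Closure: {approved(obj1), blue(obj1), closed(obj1), flagged(obj1), flies(obj1), green(obj1), has_feathers(obj1), hot(obj1), large(obj1), penguin(obj1), small(obj1), stale(obj1), valid(obj1)} — 13 facts.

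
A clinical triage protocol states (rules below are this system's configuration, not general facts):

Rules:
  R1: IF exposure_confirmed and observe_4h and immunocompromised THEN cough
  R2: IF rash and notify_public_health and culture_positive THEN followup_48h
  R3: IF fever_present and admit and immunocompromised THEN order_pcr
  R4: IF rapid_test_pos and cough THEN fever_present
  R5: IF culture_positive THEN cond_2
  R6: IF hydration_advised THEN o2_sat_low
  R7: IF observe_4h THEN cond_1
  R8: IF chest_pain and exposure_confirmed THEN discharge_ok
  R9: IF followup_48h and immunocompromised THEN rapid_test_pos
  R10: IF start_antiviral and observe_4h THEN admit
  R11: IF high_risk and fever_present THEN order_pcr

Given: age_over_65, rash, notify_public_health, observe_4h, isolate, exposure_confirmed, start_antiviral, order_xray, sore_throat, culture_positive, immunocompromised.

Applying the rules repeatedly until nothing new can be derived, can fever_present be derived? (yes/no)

yes

[1] R1 [IF exposure_confirmed and observe_4h and immunocompromised THEN cough]; R2 [IF rash and notify_public_health and culture_positive THEN followup_48h]; R5 [IF culture_positive THEN cond_2]; R7 [IF observe_4h THEN cond_1]; R10 [IF start_antiviral and observe_4h THEN admit]. ⇒ new: cough, followup_48h, cond_2, cond_1, admit.
[2] R9 [IF followup_48h and immunocompromised THEN rapid_test_pos]. ⇒ new: rapid_test_pos.
[3] R4 [IF rapid_test_pos and cough THEN fever_present]. ⇒ new: fever_present.
[4] R3 [IF fever_present and admit and immunocompromised THEN order_pcr]. ⇒ new: order_pcr.
fever_present appears in round 3, so it is derivable.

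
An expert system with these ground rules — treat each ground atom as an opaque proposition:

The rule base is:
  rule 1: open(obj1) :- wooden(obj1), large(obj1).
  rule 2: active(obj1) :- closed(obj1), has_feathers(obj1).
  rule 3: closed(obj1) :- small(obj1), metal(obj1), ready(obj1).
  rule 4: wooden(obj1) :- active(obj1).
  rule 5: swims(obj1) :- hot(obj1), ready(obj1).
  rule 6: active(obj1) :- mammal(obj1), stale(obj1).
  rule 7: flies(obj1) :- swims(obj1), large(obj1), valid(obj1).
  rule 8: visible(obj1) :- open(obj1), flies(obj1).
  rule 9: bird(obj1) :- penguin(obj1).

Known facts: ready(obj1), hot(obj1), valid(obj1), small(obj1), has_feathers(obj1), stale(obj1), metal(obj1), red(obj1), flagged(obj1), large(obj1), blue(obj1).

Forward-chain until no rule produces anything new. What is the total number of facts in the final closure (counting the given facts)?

[1] rule 3 [closed(obj1) :- small(obj1), metal(obj1), ready(obj1).]; rule 5 [swims(obj1) :- hot(obj1), ready(obj1).]. ⇒ new: closed(obj1), swims(obj1).
[2] rule 2 [active(obj1) :- closed(obj1), has_feathers(obj1).]; rule 7 [flies(obj1) :- swims(obj1), large(obj1), valid(obj1).]. ⇒ new: active(obj1), flies(obj1).
[3] rule 4 [wooden(obj1) :- active(obj1).]. ⇒ new: wooden(obj1).
[4] rule 1 [open(obj1) :- wooden(obj1), large(obj1).]. ⇒ new: open(obj1).
[5] rule 8 [visible(obj1) :- open(obj1), flies(obj1).]. ⇒ new: visible(obj1).
Closure: {active(obj1), blue(obj1), closed(obj1), flagged(obj1), flies(obj1), has_feathers(obj1), hot(obj1), large(obj1), metal(obj1), open(obj1), ready(obj1), red(obj1), small(obj1), stale(obj1), swims(obj1), valid(obj1), visible(obj1), wooden(obj1)} — 18 facts.

18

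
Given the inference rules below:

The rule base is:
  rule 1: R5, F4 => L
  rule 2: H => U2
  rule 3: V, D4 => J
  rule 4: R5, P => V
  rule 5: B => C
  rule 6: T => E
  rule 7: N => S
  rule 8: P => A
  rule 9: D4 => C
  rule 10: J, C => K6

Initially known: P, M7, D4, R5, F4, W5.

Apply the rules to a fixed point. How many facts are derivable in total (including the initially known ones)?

Round 1: rule 1 [R5, F4 => L]; rule 4 [R5, P => V]; rule 8 [P => A]; rule 9 [D4 => C]. Adds L, V, A, C.
Round 2: rule 3 [V, D4 => J]. Adds J.
Round 3: rule 10 [J, C => K6]. Adds K6.
Closure: {A, C, D4, F4, J, K6, L, M7, P, R5, V, W5} — 12 facts.

12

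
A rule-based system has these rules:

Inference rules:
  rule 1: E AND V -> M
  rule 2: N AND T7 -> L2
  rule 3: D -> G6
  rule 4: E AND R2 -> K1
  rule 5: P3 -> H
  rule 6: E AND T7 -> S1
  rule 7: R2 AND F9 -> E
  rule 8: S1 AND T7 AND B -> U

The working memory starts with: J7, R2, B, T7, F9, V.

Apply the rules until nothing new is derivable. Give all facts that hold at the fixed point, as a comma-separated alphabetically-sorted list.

Round 1: rule 7 [R2 AND F9 -> E]. New: E.
Round 2: rule 1 [E AND V -> M]; rule 4 [E AND R2 -> K1]; rule 6 [E AND T7 -> S1]. New: M, K1, S1.
Round 3: rule 8 [S1 AND T7 AND B -> U]. New: U.

B, E, F9, J7, K1, M, R2, S1, T7, U, V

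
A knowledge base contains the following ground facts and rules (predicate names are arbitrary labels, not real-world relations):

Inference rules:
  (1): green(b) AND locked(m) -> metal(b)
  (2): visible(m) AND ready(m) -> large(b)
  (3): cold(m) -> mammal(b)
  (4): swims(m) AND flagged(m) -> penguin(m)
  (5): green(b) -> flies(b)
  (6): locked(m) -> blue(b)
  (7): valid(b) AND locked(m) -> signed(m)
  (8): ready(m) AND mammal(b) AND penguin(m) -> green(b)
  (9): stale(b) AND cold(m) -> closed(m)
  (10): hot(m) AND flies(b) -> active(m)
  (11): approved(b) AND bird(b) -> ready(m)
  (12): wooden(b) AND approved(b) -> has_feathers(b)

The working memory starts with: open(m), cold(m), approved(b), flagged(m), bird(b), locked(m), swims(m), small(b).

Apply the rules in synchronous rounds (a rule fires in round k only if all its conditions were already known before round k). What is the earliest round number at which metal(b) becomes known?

3

Round 1: (3) [cold(m) -> mammal(b)]; (4) [swims(m) AND flagged(m) -> penguin(m)]; (6) [locked(m) -> blue(b)]; (11) [approved(b) AND bird(b) -> ready(m)]. New: mammal(b), penguin(m), blue(b), ready(m).
Round 2: (8) [ready(m) AND mammal(b) AND penguin(m) -> green(b)]. New: green(b).
Round 3: (1) [green(b) AND locked(m) -> metal(b)]; (5) [green(b) -> flies(b)]. New: metal(b), flies(b).
metal(b) first appears in round 3.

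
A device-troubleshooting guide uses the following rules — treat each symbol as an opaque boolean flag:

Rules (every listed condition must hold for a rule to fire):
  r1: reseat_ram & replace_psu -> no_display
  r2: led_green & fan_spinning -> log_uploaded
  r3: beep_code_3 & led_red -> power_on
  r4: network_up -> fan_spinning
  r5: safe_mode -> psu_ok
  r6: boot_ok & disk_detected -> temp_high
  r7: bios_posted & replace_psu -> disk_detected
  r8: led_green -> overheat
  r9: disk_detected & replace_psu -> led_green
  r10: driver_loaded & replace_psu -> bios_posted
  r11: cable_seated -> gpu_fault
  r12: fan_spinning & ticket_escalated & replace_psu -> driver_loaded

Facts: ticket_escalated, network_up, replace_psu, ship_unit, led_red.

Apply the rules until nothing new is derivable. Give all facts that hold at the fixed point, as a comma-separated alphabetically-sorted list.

Round 1 fires r4, giving fan_spinning.
Round 2 fires r12, giving driver_loaded.
Round 3 fires r10, giving bios_posted.
Round 4 fires r7, giving disk_detected.
Round 5 fires r9, giving led_green.
Round 6 fires r2, r8, giving log_uploaded, overheat.

bios_posted, disk_detected, driver_loaded, fan_spinning, led_green, led_red, log_uploaded, network_up, overheat, replace_psu, ship_unit, ticket_escalated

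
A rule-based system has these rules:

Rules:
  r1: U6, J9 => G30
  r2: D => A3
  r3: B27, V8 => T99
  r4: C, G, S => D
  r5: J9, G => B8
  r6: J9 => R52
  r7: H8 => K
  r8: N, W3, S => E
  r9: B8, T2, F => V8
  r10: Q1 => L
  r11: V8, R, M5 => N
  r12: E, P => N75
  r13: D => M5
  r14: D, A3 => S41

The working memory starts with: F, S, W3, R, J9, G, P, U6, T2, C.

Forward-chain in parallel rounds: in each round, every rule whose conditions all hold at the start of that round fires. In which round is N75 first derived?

[1] r1 [U6, J9 => G30]; r4 [C, G, S => D]; r5 [J9, G => B8]; r6 [J9 => R52]. ⇒ new: G30, D, B8, R52.
[2] r2 [D => A3]; r9 [B8, T2, F => V8]; r13 [D => M5]. ⇒ new: A3, V8, M5.
[3] r11 [V8, R, M5 => N]; r14 [D, A3 => S41]. ⇒ new: N, S41.
[4] r8 [N, W3, S => E]. ⇒ new: E.
[5] r12 [E, P => N75]. ⇒ new: N75.
N75 first appears in round 5.

5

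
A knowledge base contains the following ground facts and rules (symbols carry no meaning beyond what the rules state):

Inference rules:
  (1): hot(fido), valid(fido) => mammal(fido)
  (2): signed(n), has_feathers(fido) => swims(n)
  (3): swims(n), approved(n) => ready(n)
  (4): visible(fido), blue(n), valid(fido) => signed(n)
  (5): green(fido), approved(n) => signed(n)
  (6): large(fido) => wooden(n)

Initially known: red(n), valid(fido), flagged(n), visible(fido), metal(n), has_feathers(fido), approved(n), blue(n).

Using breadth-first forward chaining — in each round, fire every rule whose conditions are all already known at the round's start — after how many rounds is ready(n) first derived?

3

Round 1 fires (4), giving signed(n).
Round 2 fires (2), giving swims(n).
Round 3 fires (3), giving ready(n).
ready(n) first appears in round 3.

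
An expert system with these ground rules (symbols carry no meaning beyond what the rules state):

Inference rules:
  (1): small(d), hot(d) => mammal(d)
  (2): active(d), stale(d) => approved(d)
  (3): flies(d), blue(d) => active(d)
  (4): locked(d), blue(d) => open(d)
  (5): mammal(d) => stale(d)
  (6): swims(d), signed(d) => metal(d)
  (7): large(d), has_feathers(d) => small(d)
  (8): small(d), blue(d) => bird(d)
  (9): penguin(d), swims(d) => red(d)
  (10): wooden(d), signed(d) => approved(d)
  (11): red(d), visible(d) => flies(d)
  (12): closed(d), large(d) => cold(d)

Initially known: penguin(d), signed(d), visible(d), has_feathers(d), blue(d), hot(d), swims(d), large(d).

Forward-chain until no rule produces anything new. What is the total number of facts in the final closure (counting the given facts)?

17

Round 1 fires (6), (7), (9), giving metal(d), small(d), red(d).
Round 2 fires (1), (8), (11), giving mammal(d), bird(d), flies(d).
Round 3 fires (3), (5), giving active(d), stale(d).
Round 4 fires (2), giving approved(d).
Closure: {active(d), approved(d), bird(d), blue(d), flies(d), has_feathers(d), hot(d), large(d), mammal(d), metal(d), penguin(d), red(d), signed(d), small(d), stale(d), swims(d), visible(d)} — 17 facts.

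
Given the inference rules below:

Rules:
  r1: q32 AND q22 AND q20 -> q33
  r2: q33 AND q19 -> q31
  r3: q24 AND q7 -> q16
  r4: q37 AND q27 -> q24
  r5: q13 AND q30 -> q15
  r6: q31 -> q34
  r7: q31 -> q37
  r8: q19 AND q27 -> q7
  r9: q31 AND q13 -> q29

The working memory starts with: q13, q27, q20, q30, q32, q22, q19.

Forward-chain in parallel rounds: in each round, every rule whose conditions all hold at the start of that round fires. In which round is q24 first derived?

4

Round 1: r1 [q32 AND q22 AND q20 -> q33]; r5 [q13 AND q30 -> q15]; r8 [q19 AND q27 -> q7]. Adds q33, q15, q7.
Round 2: r2 [q33 AND q19 -> q31]. Adds q31.
Round 3: r6 [q31 -> q34]; r7 [q31 -> q37]; r9 [q31 AND q13 -> q29]. Adds q34, q37, q29.
Round 4: r4 [q37 AND q27 -> q24]. Adds q24.
q24 first appears in round 4.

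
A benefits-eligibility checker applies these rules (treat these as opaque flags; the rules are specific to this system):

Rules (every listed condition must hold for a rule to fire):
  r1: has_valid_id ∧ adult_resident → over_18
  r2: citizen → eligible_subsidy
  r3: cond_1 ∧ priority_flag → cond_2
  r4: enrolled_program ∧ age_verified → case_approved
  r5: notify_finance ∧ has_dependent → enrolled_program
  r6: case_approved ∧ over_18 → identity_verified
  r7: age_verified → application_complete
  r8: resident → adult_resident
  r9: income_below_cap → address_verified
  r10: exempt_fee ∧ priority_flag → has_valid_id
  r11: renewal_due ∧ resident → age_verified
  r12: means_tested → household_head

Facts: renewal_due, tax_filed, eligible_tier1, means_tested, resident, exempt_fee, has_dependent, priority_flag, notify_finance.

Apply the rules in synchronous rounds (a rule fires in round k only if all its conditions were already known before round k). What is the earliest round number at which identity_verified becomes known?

3

Round 1 fires r5, r8, r10, r11, r12, giving enrolled_program, adult_resident, has_valid_id, age_verified, household_head.
Round 2 fires r1, r4, r7, giving over_18, case_approved, application_complete.
Round 3 fires r6, giving identity_verified.
identity_verified first appears in round 3.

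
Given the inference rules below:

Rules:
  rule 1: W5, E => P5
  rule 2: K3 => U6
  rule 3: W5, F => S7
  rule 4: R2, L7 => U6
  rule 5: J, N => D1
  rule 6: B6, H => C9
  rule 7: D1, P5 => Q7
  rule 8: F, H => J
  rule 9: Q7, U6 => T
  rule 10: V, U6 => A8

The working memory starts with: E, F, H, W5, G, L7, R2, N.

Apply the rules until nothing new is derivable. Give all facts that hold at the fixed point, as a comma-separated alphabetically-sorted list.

D1, E, F, G, H, J, L7, N, P5, Q7, R2, S7, T, U6, W5

[1] rule 1 [W5, E => P5]; rule 3 [W5, F => S7]; rule 4 [R2, L7 => U6]; rule 8 [F, H => J]. ⇒ new: P5, S7, U6, J.
[2] rule 5 [J, N => D1]. ⇒ new: D1.
[3] rule 7 [D1, P5 => Q7]. ⇒ new: Q7.
[4] rule 9 [Q7, U6 => T]. ⇒ new: T.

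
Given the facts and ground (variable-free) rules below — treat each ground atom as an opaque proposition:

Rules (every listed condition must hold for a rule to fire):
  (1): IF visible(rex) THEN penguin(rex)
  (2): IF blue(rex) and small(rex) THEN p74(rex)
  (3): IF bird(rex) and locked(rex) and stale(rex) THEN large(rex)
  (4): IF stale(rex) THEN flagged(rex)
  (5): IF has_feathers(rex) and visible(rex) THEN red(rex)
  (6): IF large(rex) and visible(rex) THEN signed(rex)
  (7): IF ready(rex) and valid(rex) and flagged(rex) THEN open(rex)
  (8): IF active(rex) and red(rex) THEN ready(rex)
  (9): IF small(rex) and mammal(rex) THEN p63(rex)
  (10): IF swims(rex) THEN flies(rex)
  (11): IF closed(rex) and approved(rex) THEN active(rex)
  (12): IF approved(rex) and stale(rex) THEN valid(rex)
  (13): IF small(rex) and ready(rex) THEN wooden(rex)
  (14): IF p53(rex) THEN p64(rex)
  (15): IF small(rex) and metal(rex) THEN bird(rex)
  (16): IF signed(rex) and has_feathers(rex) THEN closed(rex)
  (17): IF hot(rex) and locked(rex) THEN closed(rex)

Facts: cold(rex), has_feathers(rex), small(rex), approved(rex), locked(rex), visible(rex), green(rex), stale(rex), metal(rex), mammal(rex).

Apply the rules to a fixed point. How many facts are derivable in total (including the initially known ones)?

23

Round 1: (1) [IF visible(rex) THEN penguin(rex)]; (4) [IF stale(rex) THEN flagged(rex)]; (5) [IF has_feathers(rex) and visible(rex) THEN red(rex)]; (9) [IF small(rex) and mammal(rex) THEN p63(rex)]; (12) [IF approved(rex) and stale(rex) THEN valid(rex)]; (15) [IF small(rex) and metal(rex) THEN bird(rex)]. Adds penguin(rex), flagged(rex), red(rex), p63(rex), valid(rex), bird(rex).
Round 2: (3) [IF bird(rex) and locked(rex) and stale(rex) THEN large(rex)]. Adds large(rex).
Round 3: (6) [IF large(rex) and visible(rex) THEN signed(rex)]. Adds signed(rex).
Round 4: (16) [IF signed(rex) and has_feathers(rex) THEN closed(rex)]. Adds closed(rex).
Round 5: (11) [IF closed(rex) and approved(rex) THEN active(rex)]. Adds active(rex).
Round 6: (8) [IF active(rex) and red(rex) THEN ready(rex)]. Adds ready(rex).
Round 7: (7) [IF ready(rex) and valid(rex) and flagged(rex) THEN open(rex)]; (13) [IF small(rex) and ready(rex) THEN wooden(rex)]. Adds open(rex), wooden(rex).
Closure: {active(rex), approved(rex), bird(rex), closed(rex), cold(rex), flagged(rex), green(rex), has_feathers(rex), large(rex), locked(rex), mammal(rex), metal(rex), open(rex), p63(rex), penguin(rex), ready(rex), red(rex), signed(rex), small(rex), stale(rex), valid(rex), visible(rex), wooden(rex)} — 23 facts.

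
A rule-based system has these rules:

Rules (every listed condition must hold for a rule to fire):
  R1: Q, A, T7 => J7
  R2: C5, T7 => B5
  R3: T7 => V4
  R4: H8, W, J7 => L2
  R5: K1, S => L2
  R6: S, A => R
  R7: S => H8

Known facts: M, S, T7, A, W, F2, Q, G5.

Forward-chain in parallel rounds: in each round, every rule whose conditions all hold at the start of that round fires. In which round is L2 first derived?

Round 1 fires R1, R3, R6, R7, giving J7, V4, R, H8.
Round 2 fires R4, giving L2.
L2 first appears in round 2.

2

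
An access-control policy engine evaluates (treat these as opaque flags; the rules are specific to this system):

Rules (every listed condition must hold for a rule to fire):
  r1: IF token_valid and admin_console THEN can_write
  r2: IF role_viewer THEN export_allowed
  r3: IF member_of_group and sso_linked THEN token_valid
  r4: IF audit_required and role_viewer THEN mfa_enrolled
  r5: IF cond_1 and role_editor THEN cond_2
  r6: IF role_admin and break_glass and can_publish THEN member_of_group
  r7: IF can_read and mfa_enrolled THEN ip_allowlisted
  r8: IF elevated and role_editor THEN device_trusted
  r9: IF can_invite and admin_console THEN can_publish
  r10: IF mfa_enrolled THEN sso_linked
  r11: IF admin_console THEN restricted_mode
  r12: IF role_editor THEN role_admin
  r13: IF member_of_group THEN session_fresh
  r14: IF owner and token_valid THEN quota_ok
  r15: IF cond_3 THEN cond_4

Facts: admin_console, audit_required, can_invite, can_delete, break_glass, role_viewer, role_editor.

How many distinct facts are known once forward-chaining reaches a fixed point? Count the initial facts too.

17

Round 1 — r2, r4, r9, r11, r12, derive export_allowed, mfa_enrolled, can_publish, restricted_mode, role_admin.
Round 2 — r6, r10, derive member_of_group, sso_linked.
Round 3 — r3, r13, derive token_valid, session_fresh.
Round 4 — r1, derive can_write.
Closure: {admin_console, audit_required, break_glass, can_delete, can_invite, can_publish, can_write, export_allowed, member_of_group, mfa_enrolled, restricted_mode, role_admin, role_editor, role_viewer, session_fresh, sso_linked, token_valid} — 17 facts.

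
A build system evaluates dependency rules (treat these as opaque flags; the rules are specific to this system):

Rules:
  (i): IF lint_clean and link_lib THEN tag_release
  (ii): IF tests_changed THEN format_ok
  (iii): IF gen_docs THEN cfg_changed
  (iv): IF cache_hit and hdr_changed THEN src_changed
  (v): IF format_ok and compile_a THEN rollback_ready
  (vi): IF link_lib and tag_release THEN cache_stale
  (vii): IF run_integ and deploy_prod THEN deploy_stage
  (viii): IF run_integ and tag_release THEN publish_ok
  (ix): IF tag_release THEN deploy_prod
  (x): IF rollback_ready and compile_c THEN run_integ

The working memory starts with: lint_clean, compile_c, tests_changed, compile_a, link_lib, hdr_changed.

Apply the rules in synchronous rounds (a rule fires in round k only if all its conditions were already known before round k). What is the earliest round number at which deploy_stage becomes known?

4

Round 1: (i) [IF lint_clean and link_lib THEN tag_release]; (ii) [IF tests_changed THEN format_ok]. New: tag_release, format_ok.
Round 2: (v) [IF format_ok and compile_a THEN rollback_ready]; (vi) [IF link_lib and tag_release THEN cache_stale]; (ix) [IF tag_release THEN deploy_prod]. New: rollback_ready, cache_stale, deploy_prod.
Round 3: (x) [IF rollback_ready and compile_c THEN run_integ]. New: run_integ.
Round 4: (vii) [IF run_integ and deploy_prod THEN deploy_stage]; (viii) [IF run_integ and tag_release THEN publish_ok]. New: deploy_stage, publish_ok.
deploy_stage first appears in round 4.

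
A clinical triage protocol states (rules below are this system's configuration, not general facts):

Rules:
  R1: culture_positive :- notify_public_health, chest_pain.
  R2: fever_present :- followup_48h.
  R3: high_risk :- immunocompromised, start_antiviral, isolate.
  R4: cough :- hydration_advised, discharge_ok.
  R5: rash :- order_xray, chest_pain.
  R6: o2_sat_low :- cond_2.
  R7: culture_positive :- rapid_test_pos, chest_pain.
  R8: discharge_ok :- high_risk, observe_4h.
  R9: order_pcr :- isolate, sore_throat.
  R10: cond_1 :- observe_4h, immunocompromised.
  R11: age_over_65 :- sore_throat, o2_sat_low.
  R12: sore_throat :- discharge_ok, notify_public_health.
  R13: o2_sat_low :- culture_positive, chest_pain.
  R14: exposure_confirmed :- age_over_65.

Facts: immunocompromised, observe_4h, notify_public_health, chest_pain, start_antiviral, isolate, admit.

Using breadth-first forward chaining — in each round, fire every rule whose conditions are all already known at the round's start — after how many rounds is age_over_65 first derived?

4

Round 1 fires R1, R3, R10, giving culture_positive, high_risk, cond_1.
Round 2 fires R8, R13, giving discharge_ok, o2_sat_low.
Round 3 fires R12, giving sore_throat.
Round 4 fires R9, R11, giving order_pcr, age_over_65.
age_over_65 first appears in round 4.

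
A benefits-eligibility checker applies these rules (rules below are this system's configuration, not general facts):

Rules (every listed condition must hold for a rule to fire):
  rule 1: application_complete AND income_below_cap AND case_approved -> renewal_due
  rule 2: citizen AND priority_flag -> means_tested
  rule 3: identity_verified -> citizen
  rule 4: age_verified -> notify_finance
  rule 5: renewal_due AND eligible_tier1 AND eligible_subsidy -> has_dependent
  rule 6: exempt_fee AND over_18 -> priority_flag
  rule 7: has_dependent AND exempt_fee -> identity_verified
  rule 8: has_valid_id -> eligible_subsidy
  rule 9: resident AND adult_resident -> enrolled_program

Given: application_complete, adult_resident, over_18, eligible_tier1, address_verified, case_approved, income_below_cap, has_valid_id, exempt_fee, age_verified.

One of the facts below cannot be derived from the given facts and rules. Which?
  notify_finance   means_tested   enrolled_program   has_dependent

enrolled_program

Round 1 fires rule 1, rule 4, rule 6, rule 8, giving renewal_due, notify_finance, priority_flag, eligible_subsidy.
Round 2 fires rule 5, giving has_dependent.
Round 3 fires rule 7, giving identity_verified.
Round 4 fires rule 3, giving citizen.
Round 5 fires rule 2, giving means_tested.
Derived: has_dependent (round 2), means_tested (round 5), notify_finance (round 1). enrolled_program never appears in any round.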